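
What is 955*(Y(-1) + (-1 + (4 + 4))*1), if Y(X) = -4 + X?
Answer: 1910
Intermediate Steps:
955*(Y(-1) + (-1 + (4 + 4))*1) = 955*((-4 - 1) + (-1 + (4 + 4))*1) = 955*(-5 + (-1 + 8)*1) = 955*(-5 + 7*1) = 955*(-5 + 7) = 955*2 = 1910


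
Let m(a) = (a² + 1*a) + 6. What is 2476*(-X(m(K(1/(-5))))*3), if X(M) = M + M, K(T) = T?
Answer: -2168976/25 ≈ -86759.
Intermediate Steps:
m(a) = 6 + a + a² (m(a) = (a² + a) + 6 = (a + a²) + 6 = 6 + a + a²)
X(M) = 2*M
2476*(-X(m(K(1/(-5))))*3) = 2476*(-2*(6 + 1/(-5) + (1/(-5))²)*3) = 2476*(-2*(6 - ⅕ + (-⅕)²)*3) = 2476*(-2*(6 - ⅕ + 1/25)*3) = 2476*(-2*146/25*3) = 2476*(-1*292/25*3) = 2476*(-292/25*3) = 2476*(-876/25) = -2168976/25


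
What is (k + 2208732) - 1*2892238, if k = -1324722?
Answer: -2008228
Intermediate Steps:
(k + 2208732) - 1*2892238 = (-1324722 + 2208732) - 1*2892238 = 884010 - 2892238 = -2008228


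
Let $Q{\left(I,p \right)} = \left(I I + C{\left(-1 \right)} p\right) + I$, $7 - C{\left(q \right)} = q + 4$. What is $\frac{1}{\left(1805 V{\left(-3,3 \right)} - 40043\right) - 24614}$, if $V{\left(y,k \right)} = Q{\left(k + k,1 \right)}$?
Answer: $\frac{1}{18373} \approx 5.4428 \cdot 10^{-5}$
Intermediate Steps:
$C{\left(q \right)} = 3 - q$ ($C{\left(q \right)} = 7 - \left(q + 4\right) = 7 - \left(4 + q\right) = 3 - q$)
$Q{\left(I,p \right)} = I + I^{2} + 4 p$ ($Q{\left(I,p \right)} = \left(I I + \left(3 - -1\right) p\right) + I = \left(I^{2} + \left(3 + 1\right) p\right) + I = \left(I^{2} + 4 p\right) + I = I + I^{2} + 4 p$)
$V{\left(y,k \right)} = 4 + 2 k + 4 k^{2}$ ($V{\left(y,k \right)} = \left(k + k\right) + \left(k + k\right)^{2} + 4 \cdot 1 = 2 k + \left(2 k\right)^{2} + 4 = 2 k + 4 k^{2} + 4 = 4 + 2 k + 4 k^{2}$)
$\frac{1}{\left(1805 V{\left(-3,3 \right)} - 40043\right) - 24614} = \frac{1}{\left(1805 \left(4 + 2 \cdot 3 + 4 \cdot 3^{2}\right) - 40043\right) - 24614} = \frac{1}{\left(1805 \left(4 + 6 + 4 \cdot 9\right) - 40043\right) - 24614} = \frac{1}{\left(1805 \left(4 + 6 + 36\right) - 40043\right) - 24614} = \frac{1}{\left(1805 \cdot 46 - 40043\right) - 24614} = \frac{1}{\left(83030 - 40043\right) - 24614} = \frac{1}{42987 - 24614} = \frac{1}{18373}$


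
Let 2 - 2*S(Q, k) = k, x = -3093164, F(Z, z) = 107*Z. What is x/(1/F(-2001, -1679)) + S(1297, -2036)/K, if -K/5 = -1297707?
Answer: 4297149516201958199/6488535 ≈ 6.6227e+11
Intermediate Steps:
S(Q, k) = 1 - k/2
K = 6488535 (K = -5*(-1297707) = 6488535)
x/(1/F(-2001, -1679)) + S(1297, -2036)/K = -3093164*107*(-2001) + (1 - 1/2*(-2036))/6488535 = -3093164/(1/(-214107)) + (1 + 1018)*(1/6488535) = -3093164/(-1/214107) + 1019*(1/6488535) = -3093164*(-214107) + 1019/6488535 = 662268064548 + 1019/6488535 = 4297149516201958199/6488535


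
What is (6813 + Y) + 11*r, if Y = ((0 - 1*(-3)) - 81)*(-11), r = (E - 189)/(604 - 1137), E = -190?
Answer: 4092812/533 ≈ 7678.8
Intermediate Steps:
r = 379/533 (r = (-190 - 189)/(604 - 1137) = -379/(-533) = -379*(-1/533) = 379/533 ≈ 0.71107)
Y = 858 (Y = ((0 + 3) - 81)*(-11) = (3 - 81)*(-11) = -78*(-11) = 858)
(6813 + Y) + 11*r = (6813 + 858) + 11*(379/533) = 7671 + 4169/533 = 4092812/533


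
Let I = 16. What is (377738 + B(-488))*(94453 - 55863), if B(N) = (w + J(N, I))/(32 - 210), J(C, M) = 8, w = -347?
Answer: 1297351479385/89 ≈ 1.4577e+10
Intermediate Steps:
B(N) = 339/178 (B(N) = (-347 + 8)/(32 - 210) = -339/(-178) = -339*(-1/178) = 339/178)
(377738 + B(-488))*(94453 - 55863) = (377738 + 339/178)*(94453 - 55863) = (67237703/178)*38590 = 1297351479385/89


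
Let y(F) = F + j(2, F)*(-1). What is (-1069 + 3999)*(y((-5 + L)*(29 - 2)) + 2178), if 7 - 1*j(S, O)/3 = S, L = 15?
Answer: 7128690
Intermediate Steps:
j(S, O) = 21 - 3*S
y(F) = -15 + F (y(F) = F + (21 - 3*2)*(-1) = F + (21 - 6)*(-1) = F + 15*(-1) = F - 15 = -15 + F)
(-1069 + 3999)*(y((-5 + L)*(29 - 2)) + 2178) = (-1069 + 3999)*((-15 + (-5 + 15)*(29 - 2)) + 2178) = 2930*((-15 + 10*27) + 2178) = 2930*((-15 + 270) + 2178) = 2930*(255 + 2178) = 2930*2433 = 7128690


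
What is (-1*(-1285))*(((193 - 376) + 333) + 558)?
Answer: 909780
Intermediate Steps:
(-1*(-1285))*(((193 - 376) + 333) + 558) = 1285*((-183 + 333) + 558) = 1285*(150 + 558) = 1285*708 = 909780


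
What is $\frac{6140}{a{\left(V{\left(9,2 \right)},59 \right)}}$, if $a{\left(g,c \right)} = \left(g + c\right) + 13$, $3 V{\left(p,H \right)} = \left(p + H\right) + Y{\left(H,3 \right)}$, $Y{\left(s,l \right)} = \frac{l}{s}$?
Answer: $\frac{36840}{457} \approx 80.613$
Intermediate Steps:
$V{\left(p,H \right)} = \frac{1}{H} + \frac{H}{3} + \frac{p}{3}$ ($V{\left(p,H \right)} = \frac{\left(p + H\right) + \frac{3}{H}}{3} = \frac{\left(H + p\right) + \frac{3}{H}}{3} = \frac{H + p + \frac{3}{H}}{3} = \frac{1}{H} + \frac{H}{3} + \frac{p}{3}$)
$a{\left(g,c \right)} = 13 + c + g$ ($a{\left(g,c \right)} = \left(c + g\right) + 13 = 13 + c + g$)
$\frac{6140}{a{\left(V{\left(9,2 \right)},59 \right)}} = \frac{6140}{13 + 59 + \frac{3 + 2 \left(2 + 9\right)}{3 \cdot 2}} = \frac{6140}{13 + 59 + \frac{1}{3} \cdot \frac{1}{2} \left(3 + 2 \cdot 11\right)} = \frac{6140}{13 + 59 + \frac{1}{3} \cdot \frac{1}{2} \left(3 + 22\right)} = \frac{6140}{13 + 59 + \frac{1}{3} \cdot \frac{1}{2} \cdot 25} = \frac{6140}{13 + 59 + \frac{25}{6}} = \frac{6140}{\frac{457}{6}} = 6140 \cdot \frac{6}{457} = \frac{36840}{457}$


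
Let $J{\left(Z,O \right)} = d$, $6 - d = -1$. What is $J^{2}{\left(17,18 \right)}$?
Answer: $49$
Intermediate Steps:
$d = 7$ ($d = 6 - -1 = 6 + 1 = 7$)
$J{\left(Z,O \right)} = 7$
$J^{2}{\left(17,18 \right)} = 7^{2} = 49$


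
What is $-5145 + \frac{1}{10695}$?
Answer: $- \frac{55025774}{10695} \approx -5145.0$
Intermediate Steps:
$-5145 + \frac{1}{10695} = - \frac{55025774}{10695}$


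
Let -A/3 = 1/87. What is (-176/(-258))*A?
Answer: -88/3741 ≈ -0.023523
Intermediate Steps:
A = -1/29 (A = -3/87 = -3*1/87 = -1/29 ≈ -0.034483)
(-176/(-258))*A = -176/(-258)*(-1/29) = -176*(-1/258)*(-1/29) = (88/129)*(-1/29) = -88/3741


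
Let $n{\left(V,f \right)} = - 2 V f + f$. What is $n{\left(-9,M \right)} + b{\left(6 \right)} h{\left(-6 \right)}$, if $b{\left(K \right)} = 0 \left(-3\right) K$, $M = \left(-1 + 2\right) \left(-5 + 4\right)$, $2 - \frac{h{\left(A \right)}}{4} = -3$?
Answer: $-19$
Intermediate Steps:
$h{\left(A \right)} = 20$ ($h{\left(A \right)} = 8 - -12 = 8 + 12 = 20$)
$M = -1$ ($M = 1 \left(-1\right) = -1$)
$b{\left(K \right)} = 0$ ($b{\left(K \right)} = 0 K = 0$)
$n{\left(V,f \right)} = f - 2 V f$ ($n{\left(V,f \right)} = - 2 V f + f = f - 2 V f$)
$n{\left(-9,M \right)} + b{\left(6 \right)} h{\left(-6 \right)} = - (1 - -18) + 0 \cdot 20 = - (1 + 18) + 0 = \left(-1\right) 19 + 0 = -19 + 0 = -19$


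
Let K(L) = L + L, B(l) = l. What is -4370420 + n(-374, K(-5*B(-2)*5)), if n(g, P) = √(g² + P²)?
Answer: -4370420 + 2*√37469 ≈ -4.3700e+6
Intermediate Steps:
K(L) = 2*L
n(g, P) = √(P² + g²)
-4370420 + n(-374, K(-5*B(-2)*5)) = -4370420 + √((2*(-5*(-2)*5))² + (-374)²) = -4370420 + √((2*(10*5))² + 139876) = -4370420 + √((2*50)² + 139876) = -4370420 + √(100² + 139876) = -4370420 + √(10000 + 139876) = -4370420 + √149876 = -4370420 + 2*√37469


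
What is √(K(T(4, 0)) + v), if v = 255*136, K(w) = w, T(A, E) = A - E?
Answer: 2*√8671 ≈ 186.24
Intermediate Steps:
v = 34680
√(K(T(4, 0)) + v) = √((4 - 1*0) + 34680) = √((4 + 0) + 34680) = √(4 + 34680) = √34684 = 2*√8671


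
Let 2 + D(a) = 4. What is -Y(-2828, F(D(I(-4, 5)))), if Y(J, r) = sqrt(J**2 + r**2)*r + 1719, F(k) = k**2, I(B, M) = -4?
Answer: -1719 - 80*sqrt(19994) ≈ -13031.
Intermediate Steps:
D(a) = 2 (D(a) = -2 + 4 = 2)
Y(J, r) = 1719 + r*sqrt(J**2 + r**2) (Y(J, r) = r*sqrt(J**2 + r**2) + 1719 = 1719 + r*sqrt(J**2 + r**2))
-Y(-2828, F(D(I(-4, 5)))) = -(1719 + 2**2*sqrt((-2828)**2 + (2**2)**2)) = -(1719 + 4*sqrt(7997584 + 4**2)) = -(1719 + 4*sqrt(7997584 + 16)) = -(1719 + 4*sqrt(7997600)) = -(1719 + 4*(20*sqrt(19994))) = -(1719 + 80*sqrt(19994)) = -1719 - 80*sqrt(19994)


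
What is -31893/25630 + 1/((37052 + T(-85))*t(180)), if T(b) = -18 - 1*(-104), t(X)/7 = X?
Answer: -149239718921/119932714440 ≈ -1.2444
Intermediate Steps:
t(X) = 7*X
T(b) = 86 (T(b) = -18 + 104 = 86)
-31893/25630 + 1/((37052 + T(-85))*t(180)) = -31893/25630 + 1/((37052 + 86)*((7*180))) = -31893*1/25630 + 1/(37138*1260) = -31893/25630 + (1/37138)*(1/1260) = -31893/25630 + 1/46793880 = -149239718921/119932714440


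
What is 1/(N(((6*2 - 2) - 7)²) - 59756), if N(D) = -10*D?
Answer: -1/59846 ≈ -1.6710e-5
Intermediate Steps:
1/(N(((6*2 - 2) - 7)²) - 59756) = 1/(-10*((6*2 - 2) - 7)² - 59756) = 1/(-10*((12 - 2) - 7)² - 59756) = 1/(-10*(10 - 7)² - 59756) = 1/(-10*3² - 59756) = 1/(-10*9 - 59756) = 1/(-90 - 59756) = 1/(-59846) = -1/59846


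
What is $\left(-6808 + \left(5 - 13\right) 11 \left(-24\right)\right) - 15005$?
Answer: $-19701$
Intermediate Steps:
$\left(-6808 + \left(5 - 13\right) 11 \left(-24\right)\right) - 15005 = \left(-6808 + \left(-8\right) 11 \left(-24\right)\right) - 15005 = \left(-6808 - -2112\right) - 15005 = \left(-6808 + 2112\right) - 15005 = -4696 - 15005 = -19701$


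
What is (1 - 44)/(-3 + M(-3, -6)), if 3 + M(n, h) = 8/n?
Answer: 129/26 ≈ 4.9615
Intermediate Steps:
M(n, h) = -3 + 8/n
(1 - 44)/(-3 + M(-3, -6)) = (1 - 44)/(-3 + (-3 + 8/(-3))) = -43/(-3 + (-3 + 8*(-⅓))) = -43/(-3 + (-3 - 8/3)) = -43/(-3 - 17/3) = -43/(-26/3) = -3/26*(-43) = 129/26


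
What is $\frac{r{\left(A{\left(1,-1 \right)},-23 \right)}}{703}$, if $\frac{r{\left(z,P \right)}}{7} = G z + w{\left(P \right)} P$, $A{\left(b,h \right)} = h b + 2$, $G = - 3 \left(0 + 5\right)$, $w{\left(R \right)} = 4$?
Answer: $- \frac{749}{703} \approx -1.0654$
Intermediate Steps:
$G = -15$ ($G = \left(-3\right) 5 = -15$)
$A{\left(b,h \right)} = 2 + b h$ ($A{\left(b,h \right)} = b h + 2 = 2 + b h$)
$r{\left(z,P \right)} = - 105 z + 28 P$ ($r{\left(z,P \right)} = 7 \left(- 15 z + 4 P\right) = - 105 z + 28 P$)
$\frac{r{\left(A{\left(1,-1 \right)},-23 \right)}}{703} = \frac{- 105 \left(2 + 1 \left(-1\right)\right) + 28 \left(-23\right)}{703} = \left(- 105 \left(2 - 1\right) - 644\right) \frac{1}{703} = \left(\left(-105\right) 1 - 644\right) \frac{1}{703} = \left(-105 - 644\right) \frac{1}{703} = \left(-749\right) \frac{1}{703} = - \frac{749}{703}$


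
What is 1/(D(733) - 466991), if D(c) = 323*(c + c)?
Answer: 1/6527 ≈ 0.00015321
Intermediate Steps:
D(c) = 646*c (D(c) = 323*(2*c) = 646*c)
1/(D(733) - 466991) = 1/(646*733 - 466991) = 1/(473518 - 466991) = 1/6527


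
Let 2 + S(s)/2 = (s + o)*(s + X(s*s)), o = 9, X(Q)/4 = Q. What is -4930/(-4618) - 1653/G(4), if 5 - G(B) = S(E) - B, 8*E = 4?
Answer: 7709969/71579 ≈ 107.71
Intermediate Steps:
X(Q) = 4*Q
E = ½ (E = (⅛)*4 = ½ ≈ 0.50000)
S(s) = -4 + 2*(9 + s)*(s + 4*s²) (S(s) = -4 + 2*((s + 9)*(s + 4*(s*s))) = -4 + 2*((9 + s)*(s + 4*s²)) = -4 + 2*(9 + s)*(s + 4*s²))
G(B) = -39/2 + B (G(B) = 5 - ((-4 + 8*(½)³ + 18*(½) + 74*(½)²) - B) = 5 - ((-4 + 8*(⅛) + 9 + 74*(¼)) - B) = 5 - ((-4 + 1 + 9 + 37/2) - B) = 5 - (49/2 - B) = 5 + (-49/2 + B) = -39/2 + B)
-4930/(-4618) - 1653/G(4) = -4930/(-4618) - 1653/(-39/2 + 4) = -4930*(-1/4618) - 1653/(-31/2) = 2465/2309 - 1653*(-2/31) = 2465/2309 + 3306/31 = 7709969/71579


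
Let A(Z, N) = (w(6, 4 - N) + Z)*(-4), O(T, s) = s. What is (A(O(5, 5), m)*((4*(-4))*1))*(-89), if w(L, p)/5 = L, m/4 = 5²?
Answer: -199360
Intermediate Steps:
m = 100 (m = 4*5² = 4*25 = 100)
w(L, p) = 5*L
A(Z, N) = -120 - 4*Z (A(Z, N) = (5*6 + Z)*(-4) = (30 + Z)*(-4) = -120 - 4*Z)
(A(O(5, 5), m)*((4*(-4))*1))*(-89) = ((-120 - 4*5)*((4*(-4))*1))*(-89) = ((-120 - 20)*(-16*1))*(-89) = -140*(-16)*(-89) = 2240*(-89) = -199360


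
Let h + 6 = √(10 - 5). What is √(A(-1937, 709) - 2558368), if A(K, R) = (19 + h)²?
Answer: √(-2558368 + (13 + √5)²) ≈ 1599.4*I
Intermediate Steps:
h = -6 + √5 (h = -6 + √(10 - 5) = -6 + √5 ≈ -3.7639)
A(K, R) = (13 + √5)² (A(K, R) = (19 + (-6 + √5))² = (13 + √5)²)
√(A(-1937, 709) - 2558368) = √((13 + √5)² - 2558368) = √(-2558368 + (13 + √5)²)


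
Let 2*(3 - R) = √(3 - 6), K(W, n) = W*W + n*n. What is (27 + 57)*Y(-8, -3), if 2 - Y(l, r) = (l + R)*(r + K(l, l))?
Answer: 52668 + 5250*I*√3 ≈ 52668.0 + 9093.3*I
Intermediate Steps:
K(W, n) = W² + n²
R = 3 - I*√3/2 (R = 3 - √(3 - 6)/2 = 3 - I*√3/2 ≈ 3.0 - 0.86602*I)
Y(l, r) = 2 - (r + 2*l²)*(3 + l - I*√3/2) (Y(l, r) = 2 - (l + (3 - I*√3/2))*(r + (l² + l²)) = 2 - (3 + l - I*√3/2)*(r + 2*l²) = 2 - (r + 2*l²)*(3 + l - I*√3/2))
(27 + 57)*Y(-8, -3) = (27 + 57)*(2 - 2*(-8)³ - 1*(-8)*(-3) - 1*(-8)²*(6 - I*√3) - ½*(-3)*(6 - I*√3)) = 84*(2 - 2*(-512) - 24 - 1*64*(6 - I*√3) + (9 - 3*I*√3/2)) = 84*(2 + 1024 - 24 + (-384 + 64*I*√3) + (9 - 3*I*√3/2)) = 84*(627 + 125*I*√3/2) = 52668 + 5250*I*√3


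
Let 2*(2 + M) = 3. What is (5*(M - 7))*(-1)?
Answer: 75/2 ≈ 37.500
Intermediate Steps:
M = -½ (M = -2 + (½)*3 = -2 + 3/2 = -½ ≈ -0.50000)
(5*(M - 7))*(-1) = (5*(-½ - 7))*(-1) = (5*(-15/2))*(-1) = -75/2*(-1) = 75/2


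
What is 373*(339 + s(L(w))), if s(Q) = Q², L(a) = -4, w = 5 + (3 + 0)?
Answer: 132415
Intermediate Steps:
w = 8 (w = 5 + 3 = 8)
373*(339 + s(L(w))) = 373*(339 + (-4)²) = 373*(339 + 16) = 373*355 = 132415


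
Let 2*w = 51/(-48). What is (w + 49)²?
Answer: 2405601/1024 ≈ 2349.2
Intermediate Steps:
w = -17/32 (w = (51/(-48))/2 = (51*(-1/48))/2 = (½)*(-17/16) = -17/32 ≈ -0.53125)
(w + 49)² = (-17/32 + 49)² = (1551/32)² = 2405601/1024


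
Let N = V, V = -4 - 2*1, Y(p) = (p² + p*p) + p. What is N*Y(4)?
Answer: -216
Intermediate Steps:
Y(p) = p + 2*p² (Y(p) = (p² + p²) + p = 2*p² + p = p + 2*p²)
V = -6 (V = -4 - 2 = -6)
N = -6
N*Y(4) = -24*(1 + 2*4) = -24*(1 + 8) = -24*9 = -6*36 = -216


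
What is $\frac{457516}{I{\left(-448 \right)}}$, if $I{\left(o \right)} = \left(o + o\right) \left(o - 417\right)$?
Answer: $\frac{114379}{193760} \approx 0.59031$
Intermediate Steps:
$I{\left(o \right)} = 2 o \left(-417 + o\right)$
$\frac{457516}{I{\left(-448 \right)}} = \frac{457516}{2 \left(-448\right) \left(-417 - 448\right)} = \frac{457516}{2 \left(-448\right) \left(-865\right)} = \frac{457516}{775040} = 457516 \cdot \frac{1}{775040} = \frac{114379}{193760}$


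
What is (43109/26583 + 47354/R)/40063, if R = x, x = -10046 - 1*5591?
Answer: -584715949/16653322577373 ≈ -3.5111e-5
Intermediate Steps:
x = -15637 (x = -10046 - 5591 = -15637)
R = -15637
(43109/26583 + 47354/R)/40063 = (43109/26583 + 47354/(-15637))/40063 = (43109*(1/26583) + 47354*(-1/15637))*(1/40063) = (43109/26583 - 47354/15637)*(1/40063) = -584715949/415678371*1/40063 = -584715949/16653322577373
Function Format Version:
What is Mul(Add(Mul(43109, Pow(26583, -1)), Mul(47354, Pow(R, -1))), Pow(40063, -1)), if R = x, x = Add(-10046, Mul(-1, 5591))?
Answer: Rational(-584715949, 16653322577373) ≈ -3.5111e-5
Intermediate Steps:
x = -15637 (x = Add(-10046, -5591) = -15637)
R = -15637
Mul(Add(Mul(43109, Pow(26583, -1)), Mul(47354, Pow(R, -1))), Pow(40063, -1)) = Mul(Add(Mul(43109, Pow(26583, -1)), Mul(47354, Pow(-15637, -1))), Pow(40063, -1)) = Mul(Add(Mul(43109, Rational(1, 26583)), Mul(47354, Rational(-1, 15637))), Rational(1, 40063)) = Mul(Add(Rational(43109, 26583), Rational(-47354, 15637)), Rational(1, 40063)) = Mul(Rational(-584715949, 415678371), Rational(1, 40063)) = Rational(-584715949, 16653322577373)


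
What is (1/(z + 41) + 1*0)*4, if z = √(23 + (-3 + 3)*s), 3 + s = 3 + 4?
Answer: 82/829 - 2*√23/829 ≈ 0.087344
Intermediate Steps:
s = 4 (s = -3 + (3 + 4) = -3 + 7 = 4)
z = √23 (z = √(23 + (-3 + 3)*4) = √(23 + 0*4) = √(23 + 0) = √23 ≈ 4.7958)
(1/(z + 41) + 1*0)*4 = (1/(√23 + 41) + 1*0)*4 = (1/(41 + √23) + 0)*4 = 4/(41 + √23)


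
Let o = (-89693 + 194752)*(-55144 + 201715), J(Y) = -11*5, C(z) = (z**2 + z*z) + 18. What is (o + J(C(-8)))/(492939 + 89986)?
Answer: 15398602634/582925 ≈ 26416.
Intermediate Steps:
C(z) = 18 + 2*z**2 (C(z) = (z**2 + z**2) + 18 = 2*z**2 + 18 = 18 + 2*z**2)
J(Y) = -55
o = 15398602689 (o = 105059*146571 = 15398602689)
(o + J(C(-8)))/(492939 + 89986) = (15398602689 - 55)/(492939 + 89986) = 15398602634/582925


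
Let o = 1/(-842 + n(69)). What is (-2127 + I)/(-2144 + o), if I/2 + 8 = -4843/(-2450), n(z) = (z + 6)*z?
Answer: 147453228/147794675 ≈ 0.99769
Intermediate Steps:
n(z) = z*(6 + z) (n(z) = (6 + z)*z = z*(6 + z))
I = -14757/1225 (I = -16 + 2*(-4843/(-2450)) = -16 + 2*(-4843*(-1/2450)) = -16 + 2*(4843/2450) = -16 + 4843/1225 = -14757/1225 ≈ -12.047)
o = 1/4333 (o = 1/(-842 + 69*(6 + 69)) = 1/(-842 + 69*75) = 1/(-842 + 5175) = 1/4333 ≈ 0.00023079)
(-2127 + I)/(-2144 + o) = (-2127 - 14757/1225)/(-2144 + 1/4333) = -2620332/(1225*(-9289951/4333)) = -2620332/1225*(-4333/9289951) = 147453228/147794675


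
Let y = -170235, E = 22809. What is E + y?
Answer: -147426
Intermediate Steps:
E + y = 22809 - 170235 = -147426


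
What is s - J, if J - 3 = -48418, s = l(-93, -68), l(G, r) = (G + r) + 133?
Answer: 48387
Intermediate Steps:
l(G, r) = 133 + G + r
s = -28 (s = 133 - 93 - 68 = -28)
J = -48415 (J = 3 - 48418 = -48415)
s - J = -28 - 1*(-48415) = -28 + 48415 = 48387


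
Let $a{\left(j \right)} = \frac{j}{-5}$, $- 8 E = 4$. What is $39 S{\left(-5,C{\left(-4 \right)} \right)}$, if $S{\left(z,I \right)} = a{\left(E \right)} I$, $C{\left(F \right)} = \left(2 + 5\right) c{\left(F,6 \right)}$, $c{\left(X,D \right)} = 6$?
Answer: $\frac{819}{5} \approx 163.8$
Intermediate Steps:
$E = - \frac{1}{2}$ ($E = \left(- \frac{1}{8}\right) 4 = - \frac{1}{2} \approx -0.5$)
$a{\left(j \right)} = - \frac{j}{5}$ ($a{\left(j \right)} = j \left(- \frac{1}{5}\right) = - \frac{j}{5}$)
$C{\left(F \right)} = 42$ ($C{\left(F \right)} = \left(2 + 5\right) 6 = 7 \cdot 6 = 42$)
$S{\left(z,I \right)} = \frac{I}{10}$ ($S{\left(z,I \right)} = \left(- \frac{1}{5}\right) \left(- \frac{1}{2}\right) I = \frac{I}{10}$)
$39 S{\left(-5,C{\left(-4 \right)} \right)} = 39 \cdot \frac{1}{10} \cdot 42 = 39 \cdot \frac{21}{5} = \frac{819}{5}$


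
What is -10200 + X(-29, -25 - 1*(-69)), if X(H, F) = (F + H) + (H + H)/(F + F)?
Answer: -448169/44 ≈ -10186.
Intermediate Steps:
X(H, F) = F + H + H/F (X(H, F) = (F + H) + (2*H)/((2*F)) = (F + H) + (2*H)*(1/(2*F)) = (F + H) + H/F = F + H + H/F)
-10200 + X(-29, -25 - 1*(-69)) = -10200 + ((-25 - 1*(-69)) - 29 - 29/(-25 - 1*(-69))) = -10200 + ((-25 + 69) - 29 - 29/(-25 + 69)) = -10200 + (44 - 29 - 29/44) = -10200 + 631/44 = -448169/44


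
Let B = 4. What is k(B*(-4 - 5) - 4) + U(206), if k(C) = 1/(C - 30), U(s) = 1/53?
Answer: 17/3710 ≈ 0.0045822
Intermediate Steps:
U(s) = 1/53
k(C) = 1/(-30 + C)
k(B*(-4 - 5) - 4) + U(206) = 1/(-30 + (4*(-4 - 5) - 4)) + 1/53 = 1/(-30 + (4*(-9) - 4)) + 1/53 = 1/(-30 + (-36 - 4)) + 1/53 = 1/(-30 - 40) + 1/53 = 1/(-70) + 1/53 = -1/70 + 1/53 = 17/3710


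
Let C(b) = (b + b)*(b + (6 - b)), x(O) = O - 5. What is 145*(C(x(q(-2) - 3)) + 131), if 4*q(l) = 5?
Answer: 7250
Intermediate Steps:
q(l) = 5/4 (q(l) = (¼)*5 = 5/4)
x(O) = -5 + O
C(b) = 12*b (C(b) = (2*b)*6 = 12*b)
145*(C(x(q(-2) - 3)) + 131) = 145*(12*(-5 + (5/4 - 3)) + 131) = 145*(12*(-5 - 7/4) + 131) = 145*(12*(-27/4) + 131) = 145*(-81 + 131) = 145*50 = 7250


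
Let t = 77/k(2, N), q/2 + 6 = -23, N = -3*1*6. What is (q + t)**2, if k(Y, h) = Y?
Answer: 1521/4 ≈ 380.25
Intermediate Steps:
N = -18 (N = -3*6 = -18)
q = -58 (q = -12 + 2*(-23) = -12 - 46 = -58)
t = 77/2 ≈ 38.500
(q + t)**2 = (-58 + 77/2)**2 = (-39/2)**2 = 1521/4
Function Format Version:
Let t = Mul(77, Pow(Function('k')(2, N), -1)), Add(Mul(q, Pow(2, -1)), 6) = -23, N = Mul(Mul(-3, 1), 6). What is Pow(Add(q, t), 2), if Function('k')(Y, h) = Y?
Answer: Rational(1521, 4) ≈ 380.25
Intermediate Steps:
N = -18 (N = Mul(-3, 6) = -18)
q = -58 (q = Add(-12, Mul(2, -23)) = Add(-12, -46) = -58)
t = Rational(77, 2) (t = Mul(77, Pow(2, -1)) = Mul(77, Rational(1, 2)) = Rational(77, 2) ≈ 38.500)
Pow(Add(q, t), 2) = Pow(Add(-58, Rational(77, 2)), 2) = Pow(Rational(-39, 2), 2) = Rational(1521, 4)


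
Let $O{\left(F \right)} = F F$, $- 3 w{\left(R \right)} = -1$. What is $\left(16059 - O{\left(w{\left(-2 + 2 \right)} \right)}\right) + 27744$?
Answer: $\frac{394226}{9} \approx 43803.0$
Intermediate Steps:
$w{\left(R \right)} = \frac{1}{3}$ ($w{\left(R \right)} = \left(- \frac{1}{3}\right) \left(-1\right) = \frac{1}{3}$)
$O{\left(F \right)} = F^{2}$
$\left(16059 - O{\left(w{\left(-2 + 2 \right)} \right)}\right) + 27744 = \left(16059 - \left(\frac{1}{3}\right)^{2}\right) + 27744 = \left(16059 - \frac{1}{9}\right) + 27744 = \frac{144530}{9} + 27744 = \frac{394226}{9}$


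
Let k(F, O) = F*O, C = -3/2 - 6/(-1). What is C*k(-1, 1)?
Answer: -9/2 ≈ -4.5000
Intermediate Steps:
C = 9/2 (C = -3*½ - 6*(-1) = -3/2 + 6 = 9/2 ≈ 4.5000)
C*k(-1, 1) = 9*(-1*1)/2 = (9/2)*(-1) = -9/2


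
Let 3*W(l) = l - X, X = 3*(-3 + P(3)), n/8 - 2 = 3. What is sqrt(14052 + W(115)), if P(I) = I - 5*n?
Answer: sqrt(128613)/3 ≈ 119.54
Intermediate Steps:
n = 40 (n = 16 + 8*3 = 16 + 24 = 40)
P(I) = -200 + I (P(I) = I - 5*40 = I - 200 = -200 + I)
X = -600 (X = 3*(-3 + (-200 + 3)) = 3*(-3 - 197) = 3*(-200) = -600)
W(l) = 200 + l/3 (W(l) = (l - 1*(-600))/3 = (l + 600)/3 = (600 + l)/3 = 200 + l/3)
sqrt(14052 + W(115)) = sqrt(14052 + (200 + (1/3)*115)) = sqrt(14052 + (200 + 115/3)) = sqrt(14052 + 715/3) = sqrt(42871/3) = sqrt(128613)/3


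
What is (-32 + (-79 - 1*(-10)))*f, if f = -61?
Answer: 6161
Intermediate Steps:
(-32 + (-79 - 1*(-10)))*f = (-32 + (-79 - 1*(-10)))*(-61) = (-32 + (-79 + 10))*(-61) = (-32 - 69)*(-61) = -101*(-61) = 6161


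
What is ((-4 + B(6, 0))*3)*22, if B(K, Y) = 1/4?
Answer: -495/2 ≈ -247.50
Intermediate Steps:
B(K, Y) = 1/4
((-4 + B(6, 0))*3)*22 = ((-4 + 1/4)*3)*22 = -15/4*3*22 = -45/4*22 = -495/2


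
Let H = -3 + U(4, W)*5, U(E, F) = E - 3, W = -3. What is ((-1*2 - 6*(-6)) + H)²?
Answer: 1296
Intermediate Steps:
U(E, F) = -3 + E
H = 2 (H = -3 + (-3 + 4)*5 = -3 + 1*5 = -3 + 5 = 2)
((-1*2 - 6*(-6)) + H)² = ((-1*2 - 6*(-6)) + 2)² = ((-2 + 36) + 2)² = (34 + 2)² = 36² = 1296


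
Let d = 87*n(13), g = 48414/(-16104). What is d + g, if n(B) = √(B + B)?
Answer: -8069/2684 + 87*√26 ≈ 440.61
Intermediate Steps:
n(B) = √2*√B (n(B) = √(2*B) = √2*√B)
g = -8069/2684 (g = 48414*(-1/16104) = -8069/2684 ≈ -3.0063)
d = 87*√26 (d = 87*(√2*√13) = 87*√26 ≈ 443.61)
d + g = 87*√26 - 8069/2684 = -8069/2684 + 87*√26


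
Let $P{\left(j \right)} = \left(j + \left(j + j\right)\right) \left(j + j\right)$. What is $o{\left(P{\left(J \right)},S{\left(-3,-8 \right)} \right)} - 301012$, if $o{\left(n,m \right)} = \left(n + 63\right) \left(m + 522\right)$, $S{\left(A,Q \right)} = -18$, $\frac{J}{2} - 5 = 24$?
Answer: $9903476$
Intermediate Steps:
$J = 58$ ($J = 10 + 2 \cdot 24 = 10 + 48 = 58$)
$P{\left(j \right)} = 6 j^{2}$ ($P{\left(j \right)} = \left(j + 2 j\right) 2 j = 3 j 2 j = 6 j^{2}$)
$o{\left(n,m \right)} = \left(63 + n\right) \left(522 + m\right)$
$o{\left(P{\left(J \right)},S{\left(-3,-8 \right)} \right)} - 301012 = \left(32886 + 63 \left(-18\right) + 522 \cdot 6 \cdot 58^{2} - 18 \cdot 6 \cdot 58^{2}\right) - 301012 = \left(32886 - 1134 + 522 \cdot 6 \cdot 3364 - 18 \cdot 6 \cdot 3364\right) - 301012 = \left(32886 - 1134 + 522 \cdot 20184 - 363312\right) - 301012 = \left(32886 - 1134 + 10536048 - 363312\right) - 301012 = 10204488 - 301012 = 9903476$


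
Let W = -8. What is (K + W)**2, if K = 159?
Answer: 22801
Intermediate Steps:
(K + W)**2 = (159 - 8)**2 = 151**2 = 22801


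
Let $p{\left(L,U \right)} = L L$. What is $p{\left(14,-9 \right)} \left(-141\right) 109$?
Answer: $-3012324$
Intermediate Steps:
$p{\left(L,U \right)} = L^{2}$
$p{\left(14,-9 \right)} \left(-141\right) 109 = 14^{2} \left(-141\right) 109 = 196 \left(-141\right) 109 = \left(-27636\right) 109 = -3012324$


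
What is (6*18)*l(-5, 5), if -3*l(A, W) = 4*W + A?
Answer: -540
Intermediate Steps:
l(A, W) = -4*W/3 - A/3 (l(A, W) = -(4*W + A)/3 = -(A + 4*W)/3 = -4*W/3 - A/3)
(6*18)*l(-5, 5) = (6*18)*(-4/3*5 - ⅓*(-5)) = 108*(-20/3 + 5/3) = 108*(-5) = -540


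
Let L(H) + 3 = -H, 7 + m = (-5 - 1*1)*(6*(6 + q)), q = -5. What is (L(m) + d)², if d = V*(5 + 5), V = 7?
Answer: 12100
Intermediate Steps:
m = -43 (m = -7 + (-5 - 1*1)*(6*(6 - 5)) = -7 + (-5 - 1)*(6*1) = -7 - 6*6 = -7 - 36 = -43)
L(H) = -3 - H
d = 70 (d = 7*(5 + 5) = 7*10 = 70)
(L(m) + d)² = ((-3 - 1*(-43)) + 70)² = ((-3 + 43) + 70)² = (40 + 70)² = 110² = 12100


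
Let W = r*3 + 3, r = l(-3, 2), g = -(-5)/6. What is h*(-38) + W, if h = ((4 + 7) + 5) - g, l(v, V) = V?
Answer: -1702/3 ≈ -567.33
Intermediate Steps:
g = 5/6 (g = -(-5)/6 = -5*(-1/6) = 5/6 ≈ 0.83333)
r = 2
h = 91/6 (h = ((4 + 7) + 5) - 1*5/6 = (11 + 5) - 5/6 = 16 - 5/6 = 91/6 ≈ 15.167)
W = 9 (W = 2*3 + 3 = 6 + 3 = 9)
h*(-38) + W = (91/6)*(-38) + 9 = -1729/3 + 9 = -1702/3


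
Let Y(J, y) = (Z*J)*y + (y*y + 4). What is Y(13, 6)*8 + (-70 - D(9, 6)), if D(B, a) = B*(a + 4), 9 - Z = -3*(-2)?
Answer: 2032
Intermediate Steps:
Z = 3 (Z = 9 - (-3)*(-2) = 9 - 1*6 = 9 - 6 = 3)
D(B, a) = B*(4 + a)
Y(J, y) = 4 + y**2 + 3*J*y (Y(J, y) = (3*J)*y + (y*y + 4) = 3*J*y + (y**2 + 4) = 3*J*y + (4 + y**2) = 4 + y**2 + 3*J*y)
Y(13, 6)*8 + (-70 - D(9, 6)) = (4 + 6**2 + 3*13*6)*8 + (-70 - 9*(4 + 6)) = (4 + 36 + 234)*8 + (-70 - 9*10) = 274*8 + (-70 - 1*90) = 2192 + (-70 - 90) = 2192 - 160 = 2032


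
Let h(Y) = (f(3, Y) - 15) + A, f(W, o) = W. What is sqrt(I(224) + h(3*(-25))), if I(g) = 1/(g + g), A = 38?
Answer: sqrt(81543)/56 ≈ 5.0992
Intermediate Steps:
h(Y) = 26 (h(Y) = (3 - 15) + 38 = -12 + 38 = 26)
I(g) = 1/(2*g)
sqrt(I(224) + h(3*(-25))) = sqrt((1/2)/224 + 26) = sqrt((1/2)*(1/224) + 26) = sqrt(1/448 + 26) = sqrt(11649/448) = sqrt(81543)/56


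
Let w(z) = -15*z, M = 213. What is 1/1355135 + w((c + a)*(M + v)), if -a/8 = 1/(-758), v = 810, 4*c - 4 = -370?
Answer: 1442081010430433/1027192330 ≈ 1.4039e+6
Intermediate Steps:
c = -183/2 (c = 1 + (¼)*(-370) = 1 - 185/2 = -183/2 ≈ -91.500)
a = 4/379 (a = -8/(-758) = -8*(-1/758) = 4/379 ≈ 0.010554)
1/1355135 + w((c + a)*(M + v)) = 1/1355135 - 15*(-183/2 + 4/379)*(213 + 810) = 1/1355135 - (-1040235)*1023/758 = 1/1355135 - 15*(-70944027/758) = 1/1355135 + 1064160405/758 = 1442081010430433/1027192330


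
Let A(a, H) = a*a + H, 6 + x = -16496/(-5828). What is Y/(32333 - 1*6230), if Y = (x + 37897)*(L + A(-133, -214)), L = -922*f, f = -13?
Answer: 1626580433371/38032071 ≈ 42769.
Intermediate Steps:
L = 11986 (L = -922*(-13) = 11986)
x = -4618/1457 (x = -6 - 16496/(-5828) = -6 - 16496*(-1/5828) = -6 + 4124/1457 = -4618/1457 ≈ -3.1695)
A(a, H) = H + a² (A(a, H) = a² + H = H + a²)
Y = 1626580433371/1457 (Y = (-4618/1457 + 37897)*(11986 + (-214 + (-133)²)) = 55211311*(11986 + (-214 + 17689))/1457 = 55211311*(11986 + 17475)/1457 = (55211311/1457)*29461 = 1626580433371/1457 ≈ 1.1164e+9)
Y/(32333 - 1*6230) = 1626580433371/(1457*(32333 - 1*6230)) = 1626580433371/(1457*(32333 - 6230)) = (1626580433371/1457)/26103 = (1626580433371/1457)*(1/26103) = 1626580433371/38032071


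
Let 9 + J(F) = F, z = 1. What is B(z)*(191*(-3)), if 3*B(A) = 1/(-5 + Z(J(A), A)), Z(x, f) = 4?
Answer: 191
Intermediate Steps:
J(F) = -9 + F
B(A) = -1/3 (B(A) = 1/(3*(-5 + 4)) = (1/3)/(-1) = (1/3)*(-1) = -1/3)
B(z)*(191*(-3)) = -191*(-3)/3 = -1/3*(-573) = 191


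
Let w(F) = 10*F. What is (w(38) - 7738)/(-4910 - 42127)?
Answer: 7358/47037 ≈ 0.15643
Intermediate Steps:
(w(38) - 7738)/(-4910 - 42127) = (10*38 - 7738)/(-4910 - 42127) = (380 - 7738)/(-47037) = -7358*(-1/47037) = 7358/47037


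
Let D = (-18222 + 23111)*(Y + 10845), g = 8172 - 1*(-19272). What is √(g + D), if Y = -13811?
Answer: I*√14473330 ≈ 3804.4*I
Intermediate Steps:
g = 27444 (g = 8172 + 19272 = 27444)
D = -14500774 (D = (-18222 + 23111)*(-13811 + 10845) = 4889*(-2966) = -14500774)
√(g + D) = √(27444 - 14500774) = √(-14473330) = I*√14473330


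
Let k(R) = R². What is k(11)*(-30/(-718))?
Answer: 1815/359 ≈ 5.0557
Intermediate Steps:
k(11)*(-30/(-718)) = 11²*(-30/(-718)) = 121*(-30*(-1/718)) = 121*(15/359) = 1815/359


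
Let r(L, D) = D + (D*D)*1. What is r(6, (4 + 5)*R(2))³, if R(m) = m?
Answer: 40001688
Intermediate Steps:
r(L, D) = D + D² (r(L, D) = D + D²*1 = D + D²)
r(6, (4 + 5)*R(2))³ = (((4 + 5)*2)*(1 + (4 + 5)*2))³ = ((9*2)*(1 + 9*2))³ = (18*(1 + 18))³ = (18*19)³ = 342³ = 40001688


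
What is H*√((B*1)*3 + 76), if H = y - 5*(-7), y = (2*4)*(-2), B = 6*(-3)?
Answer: 19*√22 ≈ 89.118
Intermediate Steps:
B = -18
y = -16 (y = 8*(-2) = -16)
H = 19 (H = -16 - 5*(-7) = -16 + 35 = 19)
H*√((B*1)*3 + 76) = 19*√(-18*1*3 + 76) = 19*√(-18*3 + 76) = 19*√(-54 + 76) = 19*√22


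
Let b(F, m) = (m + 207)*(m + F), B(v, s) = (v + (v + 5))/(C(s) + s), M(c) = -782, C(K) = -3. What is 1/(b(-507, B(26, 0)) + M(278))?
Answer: -1/99670 ≈ -1.0033e-5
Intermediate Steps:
B(v, s) = (5 + 2*v)/(-3 + s) (B(v, s) = (v + (v + 5))/(-3 + s) = (v + (5 + v))/(-3 + s) = (5 + 2*v)/(-3 + s))
b(F, m) = (207 + m)*(F + m)
1/(b(-507, B(26, 0)) + M(278)) = 1/((((5 + 2*26)/(-3 + 0))**2 + 207*(-507) + 207*((5 + 2*26)/(-3 + 0)) - 507*(5 + 2*26)/(-3 + 0)) - 782) = 1/((((5 + 52)/(-3))**2 - 104949 + 207*((5 + 52)/(-3)) - 507*(5 + 52)/(-3)) - 782) = 1/(((-1/3*57)**2 - 104949 + 207*(-1/3*57) - (-169)*57) - 782) = 1/(((-19)**2 - 104949 + 207*(-19) - 507*(-19)) - 782) = 1/((361 - 104949 - 3933 + 9633) - 782) = 1/(-98888 - 782) = 1/(-99670) = -1/99670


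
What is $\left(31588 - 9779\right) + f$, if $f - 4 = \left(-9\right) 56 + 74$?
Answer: $21383$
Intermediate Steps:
$f = -426$ ($f = 4 + \left(\left(-9\right) 56 + 74\right) = 4 + \left(-504 + 74\right) = 4 - 430 = -426$)
$\left(31588 - 9779\right) + f = \left(31588 - 9779\right) - 426 = 21809 - 426 = 21383$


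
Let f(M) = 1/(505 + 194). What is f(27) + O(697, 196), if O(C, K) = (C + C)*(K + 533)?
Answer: 710341975/699 ≈ 1.0162e+6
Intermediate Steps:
O(C, K) = 2*C*(533 + K) (O(C, K) = (2*C)*(533 + K) = 2*C*(533 + K))
f(M) = 1/699
f(27) + O(697, 196) = 1/699 + 2*697*(533 + 196) = 1/699 + 2*697*729 = 1/699 + 1016226 = 710341975/699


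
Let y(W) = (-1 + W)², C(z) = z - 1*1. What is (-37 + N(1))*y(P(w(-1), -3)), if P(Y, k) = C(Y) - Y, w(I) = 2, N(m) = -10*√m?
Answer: -188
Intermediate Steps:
C(z) = -1 + z (C(z) = z - 1 = -1 + z)
P(Y, k) = -1 (P(Y, k) = (-1 + Y) - Y = -1)
(-37 + N(1))*y(P(w(-1), -3)) = (-37 - 10*√1)*(-1 - 1)² = (-37 - 10*1)*(-2)² = (-37 - 10)*4 = -47*4 = -188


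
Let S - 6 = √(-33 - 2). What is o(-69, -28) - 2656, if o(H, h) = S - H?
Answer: -2581 + I*√35 ≈ -2581.0 + 5.9161*I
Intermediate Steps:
S = 6 + I*√35 (S = 6 + √(-33 - 2) = 6 + √(-35) = 6 + I*√35 ≈ 6.0 + 5.9161*I)
o(H, h) = 6 - H + I*√35 (o(H, h) = (6 + I*√35) - H = 6 - H + I*√35)
o(-69, -28) - 2656 = (6 - 1*(-69) + I*√35) - 2656 = (6 + 69 + I*√35) - 2656 = (75 + I*√35) - 2656 = -2581 + I*√35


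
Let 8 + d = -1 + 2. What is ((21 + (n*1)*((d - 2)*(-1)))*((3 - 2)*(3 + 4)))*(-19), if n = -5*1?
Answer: 3192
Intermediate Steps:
d = -7 (d = -8 + (-1 + 2) = -8 + 1 = -7)
n = -5
((21 + (n*1)*((d - 2)*(-1)))*((3 - 2)*(3 + 4)))*(-19) = ((21 + (-5*1)*((-7 - 2)*(-1)))*((3 - 2)*(3 + 4)))*(-19) = ((21 - (-45)*(-1))*(1*7))*(-19) = ((21 - 5*9)*7)*(-19) = ((21 - 45)*7)*(-19) = -24*7*(-19) = -168*(-19) = 3192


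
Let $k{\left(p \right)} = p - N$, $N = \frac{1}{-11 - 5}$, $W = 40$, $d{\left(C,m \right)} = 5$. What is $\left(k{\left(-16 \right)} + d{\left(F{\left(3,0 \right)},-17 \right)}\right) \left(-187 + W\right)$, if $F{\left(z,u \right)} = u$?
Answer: $\frac{25725}{16} \approx 1607.8$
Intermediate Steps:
$N = - \frac{1}{16}$ ($N = \frac{1}{-16} = - \frac{1}{16} \approx -0.0625$)
$k{\left(p \right)} = \frac{1}{16} + p$ ($k{\left(p \right)} = p - - \frac{1}{16} = p + \frac{1}{16} = \frac{1}{16} + p$)
$\left(k{\left(-16 \right)} + d{\left(F{\left(3,0 \right)},-17 \right)}\right) \left(-187 + W\right) = \left(\left(\frac{1}{16} - 16\right) + 5\right) \left(-187 + 40\right) = \left(- \frac{255}{16} + 5\right) \left(-147\right) = \left(- \frac{175}{16}\right) \left(-147\right) = \frac{25725}{16}$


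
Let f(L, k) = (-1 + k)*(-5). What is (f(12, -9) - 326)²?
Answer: 76176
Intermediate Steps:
f(L, k) = 5 - 5*k
(f(12, -9) - 326)² = ((5 - 5*(-9)) - 326)² = ((5 + 45) - 326)² = (50 - 326)² = (-276)² = 76176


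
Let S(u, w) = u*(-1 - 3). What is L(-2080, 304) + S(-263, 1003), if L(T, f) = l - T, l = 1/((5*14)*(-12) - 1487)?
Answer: 7288163/2327 ≈ 3132.0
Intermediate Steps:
S(u, w) = -4*u (S(u, w) = u*(-4) = -4*u)
l = -1/2327 (l = 1/(70*(-12) - 1487) = 1/(-840 - 1487) = 1/(-2327) = -1/2327 ≈ -0.00042974)
L(T, f) = -1/2327 - T
L(-2080, 304) + S(-263, 1003) = (-1/2327 - 1*(-2080)) - 4*(-263) = (-1/2327 + 2080) + 1052 = 4840159/2327 + 1052 = 7288163/2327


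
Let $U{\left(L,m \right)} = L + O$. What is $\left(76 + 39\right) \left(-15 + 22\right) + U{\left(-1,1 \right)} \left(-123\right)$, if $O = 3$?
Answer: $559$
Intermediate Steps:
$U{\left(L,m \right)} = 3 + L$ ($U{\left(L,m \right)} = L + 3 = 3 + L$)
$\left(76 + 39\right) \left(-15 + 22\right) + U{\left(-1,1 \right)} \left(-123\right) = \left(76 + 39\right) \left(-15 + 22\right) + \left(3 - 1\right) \left(-123\right) = 115 \cdot 7 + 2 \left(-123\right) = 805 - 246 = 559$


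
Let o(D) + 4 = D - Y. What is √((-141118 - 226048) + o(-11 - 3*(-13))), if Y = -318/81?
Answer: 2*I*√7434546/9 ≈ 605.92*I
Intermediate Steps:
Y = -106/27 (Y = -318*1/81 = -106/27 ≈ -3.9259)
o(D) = -2/27 + D (o(D) = -4 + (D - 1*(-106/27)) = -4 + (D + 106/27) = -4 + (106/27 + D) = -2/27 + D)
√((-141118 - 226048) + o(-11 - 3*(-13))) = √((-141118 - 226048) + (-2/27 + (-11 - 3*(-13)))) = √(-367166 + (-2/27 + (-11 + 39))) = √(-367166 + (-2/27 + 28)) = √(-367166 + 754/27) = √(-9912728/27) = 2*I*√7434546/9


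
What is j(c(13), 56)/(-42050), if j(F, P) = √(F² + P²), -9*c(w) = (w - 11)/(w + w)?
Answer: -√42928705/4919850 ≈ -0.0013317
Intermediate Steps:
c(w) = -(-11 + w)/(18*w) (c(w) = -(w - 11)/(9*(w + w)) = -(-11 + w)/(9*(2*w)) = -(-11 + w)*1/(2*w)/9 = -(-11 + w)/(18*w))
j(c(13), 56)/(-42050) = √(((1/18)*(11 - 1*13)/13)² + 56²)/(-42050) = √(((1/18)*(1/13)*(11 - 13))² + 3136)*(-1/42050) = √(((1/18)*(1/13)*(-2))² + 3136)*(-1/42050) = √((-1/117)² + 3136)*(-1/42050) = √(1/13689 + 3136)*(-1/42050) = √(42928705/13689)*(-1/42050) = (√42928705/117)*(-1/42050) = -√42928705/4919850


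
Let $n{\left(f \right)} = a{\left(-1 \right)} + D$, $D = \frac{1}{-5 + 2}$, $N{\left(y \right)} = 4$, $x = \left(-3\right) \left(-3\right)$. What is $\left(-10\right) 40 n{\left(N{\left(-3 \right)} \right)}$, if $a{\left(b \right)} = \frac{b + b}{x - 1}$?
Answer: $\frac{700}{3} \approx 233.33$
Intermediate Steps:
$x = 9$
$a{\left(b \right)} = \frac{b}{4}$ ($a{\left(b \right)} = \frac{b + b}{9 - 1} = \frac{2 b}{8} = 2 b \frac{1}{8} = \frac{b}{4}$)
$D = - \frac{1}{3}$ ($D = \frac{1}{-3} = - \frac{1}{3} \approx -0.33333$)
$n{\left(f \right)} = - \frac{7}{12}$ ($n{\left(f \right)} = \frac{1}{4} \left(-1\right) - \frac{1}{3} = - \frac{1}{4} - \frac{1}{3} = - \frac{7}{12}$)
$\left(-10\right) 40 n{\left(N{\left(-3 \right)} \right)} = \left(-10\right) 40 \left(- \frac{7}{12}\right) = \left(-400\right) \left(- \frac{7}{12}\right) = \frac{700}{3}$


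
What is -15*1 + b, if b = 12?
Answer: -3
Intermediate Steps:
-15*1 + b = -15*1 + 12 = -15 + 12 = -3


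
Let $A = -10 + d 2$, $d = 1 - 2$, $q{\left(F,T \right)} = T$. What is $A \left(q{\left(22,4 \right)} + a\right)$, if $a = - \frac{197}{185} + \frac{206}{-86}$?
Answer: $- \frac{51528}{7955} \approx -6.4774$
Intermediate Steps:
$a = - \frac{27526}{7955}$ ($a = \left(-197\right) \frac{1}{185} + 206 \left(- \frac{1}{86}\right) = - \frac{197}{185} - \frac{103}{43} = - \frac{27526}{7955} \approx -3.4602$)
$d = -1$
$A = -12$ ($A = -10 - 2 = -12$)
$A \left(q{\left(22,4 \right)} + a\right) = - 12 \left(4 - \frac{27526}{7955}\right) = \left(-12\right) \frac{4294}{7955} = - \frac{51528}{7955}$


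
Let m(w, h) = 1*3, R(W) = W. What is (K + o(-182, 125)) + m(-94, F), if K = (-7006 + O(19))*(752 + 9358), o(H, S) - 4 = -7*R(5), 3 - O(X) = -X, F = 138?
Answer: -70608268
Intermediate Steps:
O(X) = 3 + X (O(X) = 3 - (-1)*X = 3 + X)
m(w, h) = 3
o(H, S) = -31 (o(H, S) = 4 - 7*5 = 4 - 35 = -31)
K = -70608240 (K = (-7006 + (3 + 19))*(752 + 9358) = (-7006 + 22)*10110 = -6984*10110 = -70608240)
(K + o(-182, 125)) + m(-94, F) = (-70608240 - 31) + 3 = -70608271 + 3 = -70608268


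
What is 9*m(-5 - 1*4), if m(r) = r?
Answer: -81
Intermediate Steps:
9*m(-5 - 1*4) = 9*(-5 - 1*4) = 9*(-5 - 4) = 9*(-9) = -81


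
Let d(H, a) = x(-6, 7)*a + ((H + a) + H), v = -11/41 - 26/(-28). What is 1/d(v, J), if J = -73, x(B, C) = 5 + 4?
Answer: -287/209131 ≈ -0.0013723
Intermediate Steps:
x(B, C) = 9
v = 379/574 (v = -11*1/41 - 26*(-1/28) = -11/41 + 13/14 = 379/574 ≈ 0.66028)
d(H, a) = 2*H + 10*a (d(H, a) = 9*a + ((H + a) + H) = 9*a + (a + 2*H) = 2*H + 10*a)
1/d(v, J) = 1/(2*(379/574) + 10*(-73)) = 1/(379/287 - 730) = 1/(-209131/287) = -287/209131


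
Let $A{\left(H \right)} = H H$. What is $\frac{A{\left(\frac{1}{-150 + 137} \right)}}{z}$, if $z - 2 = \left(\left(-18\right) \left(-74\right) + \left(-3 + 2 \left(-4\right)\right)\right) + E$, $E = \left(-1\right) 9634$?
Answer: $- \frac{1}{1404559} \approx -7.1197 \cdot 10^{-7}$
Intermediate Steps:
$E = -9634$
$A{\left(H \right)} = H^{2}$
$z = -8311$ ($z = 2 + \left(\left(\left(-18\right) \left(-74\right) + \left(-3 + 2 \left(-4\right)\right)\right) - 9634\right) = 2 + \left(\left(1332 - 11\right) - 9634\right) = 2 + \left(1321 - 9634\right) = 2 - 8313 = -8311$)
$\frac{A{\left(\frac{1}{-150 + 137} \right)}}{z} = \frac{\left(\frac{1}{-150 + 137}\right)^{2}}{-8311} = \left(\frac{1}{-13}\right)^{2} \left(- \frac{1}{8311}\right) = \left(- \frac{1}{13}\right)^{2} \left(- \frac{1}{8311}\right) = \frac{1}{169} \left(- \frac{1}{8311}\right) = - \frac{1}{1404559}$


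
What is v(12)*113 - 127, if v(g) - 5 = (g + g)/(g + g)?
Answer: 551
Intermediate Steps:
v(g) = 6 (v(g) = 5 + (g + g)/(g + g) = 5 + (2*g)/((2*g)) = 5 + (2*g)*(1/(2*g)) = 5 + 1 = 6)
v(12)*113 - 127 = 6*113 - 127 = 678 - 127 = 551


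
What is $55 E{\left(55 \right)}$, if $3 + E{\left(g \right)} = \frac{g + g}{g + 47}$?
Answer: $- \frac{5390}{51} \approx -105.69$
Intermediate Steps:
$E{\left(g \right)} = -3 + \frac{2 g}{47 + g}$ ($E{\left(g \right)} = -3 + \frac{g + g}{g + 47} = -3 + \frac{2 g}{47 + g}$)
$55 E{\left(55 \right)} = 55 \frac{-141 - 55}{47 + 55} = 55 \frac{-141 - 55}{102} = 55 \cdot \frac{1}{102} \left(-196\right) = 55 \left(- \frac{98}{51}\right) = - \frac{5390}{51}$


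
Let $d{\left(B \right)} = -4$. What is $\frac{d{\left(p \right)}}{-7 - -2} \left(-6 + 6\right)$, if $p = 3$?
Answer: $0$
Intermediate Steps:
$\frac{d{\left(p \right)}}{-7 - -2} \left(-6 + 6\right) = - \frac{4}{-7 - -2} \left(-6 + 6\right) = - \frac{4}{-7 + 2} \cdot 0 = - \frac{4}{-5} \cdot 0 = \left(-4\right) \left(- \frac{1}{5}\right) 0 = \frac{4}{5} \cdot 0 = 0$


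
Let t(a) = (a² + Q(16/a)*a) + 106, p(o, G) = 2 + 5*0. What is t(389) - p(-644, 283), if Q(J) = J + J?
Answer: 151457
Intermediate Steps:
p(o, G) = 2 (p(o, G) = 2 + 0 = 2)
Q(J) = 2*J
t(a) = 138 + a² (t(a) = (a² + (2*(16/a))*a) + 106 = (a² + (32/a)*a) + 106 = (a² + 32) + 106 = (32 + a²) + 106 = 138 + a²)
t(389) - p(-644, 283) = (138 + 389²) - 1*2 = (138 + 151321) - 2 = 151459 - 2 = 151457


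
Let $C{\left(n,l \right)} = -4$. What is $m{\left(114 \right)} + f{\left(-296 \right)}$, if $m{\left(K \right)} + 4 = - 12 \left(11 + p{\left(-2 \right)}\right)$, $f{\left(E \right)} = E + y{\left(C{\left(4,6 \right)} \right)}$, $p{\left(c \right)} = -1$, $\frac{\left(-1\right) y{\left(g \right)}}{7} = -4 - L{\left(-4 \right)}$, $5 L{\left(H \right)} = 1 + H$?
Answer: $- \frac{1981}{5} \approx -396.2$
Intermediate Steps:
$L{\left(H \right)} = \frac{1}{5} + \frac{H}{5}$ ($L{\left(H \right)} = \frac{1 + H}{5} = \frac{1}{5} + \frac{H}{5}$)
$y{\left(g \right)} = \frac{119}{5}$ ($y{\left(g \right)} = - 7 \left(-4 - \left(\frac{1}{5} + \frac{1}{5} \left(-4\right)\right)\right) = - 7 \left(-4 - \left(\frac{1}{5} - \frac{4}{5}\right)\right) = - 7 \left(-4 - - \frac{3}{5}\right) = - 7 \left(-4 + \frac{3}{5}\right) = \left(-7\right) \left(- \frac{17}{5}\right) = \frac{119}{5}$)
$f{\left(E \right)} = \frac{119}{5} + E$ ($f{\left(E \right)} = E + \frac{119}{5} = \frac{119}{5} + E$)
$m{\left(K \right)} = -124$ ($m{\left(K \right)} = -4 - 12 \left(11 - 1\right) = -4 - 120 = -124$)
$m{\left(114 \right)} + f{\left(-296 \right)} = -124 + \left(\frac{119}{5} - 296\right) = -124 - \frac{1361}{5} = - \frac{1981}{5}$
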